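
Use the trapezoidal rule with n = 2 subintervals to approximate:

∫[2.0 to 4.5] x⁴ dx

f(x) = x⁴
a = 2.0, b = 4.5, n = 2
h = (b - a)/n = 1.250000

Trapezoidal rule: (h/2)[f(x₀) + 2f(x₁) + 2f(x₂) + ... + f(xₙ)]

x_0 = 2.0000, f(x_0) = 16.000000, coefficient = 1
x_1 = 3.2500, f(x_1) = 111.566406, coefficient = 2
x_2 = 4.5000, f(x_2) = 410.062500, coefficient = 1

I ≈ (1.250000/2) × 649.195312 = 405.747070
Exact value: 362.656250
Error: 43.090820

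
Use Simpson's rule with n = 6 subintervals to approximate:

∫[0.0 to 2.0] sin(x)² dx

f(x) = sin(x)²
a = 0.0, b = 2.0, n = 6
h = (b - a)/n = 0.333333

Simpson's rule: (h/3)[f(x₀) + 4f(x₁) + 2f(x₂) + ... + f(xₙ)]

x_0 = 0.0000, f(x_0) = 0.000000, coefficient = 1
x_1 = 0.3333, f(x_1) = 0.107056, coefficient = 4
x_2 = 0.6667, f(x_2) = 0.382381, coefficient = 2
x_3 = 1.0000, f(x_3) = 0.708073, coefficient = 4
x_4 = 1.3333, f(x_4) = 0.944663, coefficient = 2
x_5 = 1.6667, f(x_5) = 0.990837, coefficient = 4
x_6 = 2.0000, f(x_6) = 0.826822, coefficient = 1

I ≈ (0.333333/3) × 10.704778 = 1.189420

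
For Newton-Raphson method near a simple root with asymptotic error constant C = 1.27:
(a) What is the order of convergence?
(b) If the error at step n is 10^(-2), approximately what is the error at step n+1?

(a) Newton-Raphson has quadratic (order 2) convergence near simple roots.
    This means |e_{n+1}| ≈ C|e_n|².

(b) With |e_n| = 10^(-2) and C = 1.27:
    |e_{n+1}| ≈ 1.27 × (10^(-2))² = 1.27 × 10^(-4)

(a) 2 (quadratic); (b) |e_{n+1}| ≈ 1.270e-04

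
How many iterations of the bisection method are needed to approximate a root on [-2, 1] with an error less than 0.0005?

We need (b-a)/2^n ≤ 0.0005
(1 - (-2))/2^n ≤ 0.0005
3/2^n ≤ 0.0005
2^n ≥ 6000
n ≥ log₂(6000) = 12.55
n ≥ 13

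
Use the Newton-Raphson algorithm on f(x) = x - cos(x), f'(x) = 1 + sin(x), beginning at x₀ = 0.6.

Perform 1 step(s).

f(x) = x - cos(x)
f'(x) = 1 + sin(x)
x₀ = 0.6

Newton-Raphson formula: x_{n+1} = x_n - f(x_n)/f'(x_n)

Iteration 1:
  f(0.600000) = -0.225336
  f'(0.600000) = 1.564642
  x_1 = 0.600000 - (-0.225336)/1.564642 = 0.744017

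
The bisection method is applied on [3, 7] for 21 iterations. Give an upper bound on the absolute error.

Bisection error bound: |error| ≤ (b-a)/2^n
|error| ≤ (7 - 3)/2^21 = 4/2^21
|error| ≤ 0.0000019073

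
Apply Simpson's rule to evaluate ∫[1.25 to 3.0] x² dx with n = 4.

f(x) = x²
a = 1.25, b = 3.0, n = 4
h = (b - a)/n = 0.437500

Simpson's rule: (h/3)[f(x₀) + 4f(x₁) + 2f(x₂) + ... + f(xₙ)]

x_0 = 1.2500, f(x_0) = 1.562500, coefficient = 1
x_1 = 1.6875, f(x_1) = 2.847656, coefficient = 4
x_2 = 2.1250, f(x_2) = 4.515625, coefficient = 2
x_3 = 2.5625, f(x_3) = 6.566406, coefficient = 4
x_4 = 3.0000, f(x_4) = 9.000000, coefficient = 1

I ≈ (0.437500/3) × 57.250000 = 8.348958
Exact value: 8.348958
Error: 0.000000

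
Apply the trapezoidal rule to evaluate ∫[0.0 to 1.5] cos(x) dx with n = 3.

f(x) = cos(x)
a = 0.0, b = 1.5, n = 3
h = (b - a)/n = 0.500000

Trapezoidal rule: (h/2)[f(x₀) + 2f(x₁) + 2f(x₂) + ... + f(xₙ)]

x_0 = 0.0000, f(x_0) = 1.000000, coefficient = 1
x_1 = 0.5000, f(x_1) = 0.877583, coefficient = 2
x_2 = 1.0000, f(x_2) = 0.540302, coefficient = 2
x_3 = 1.5000, f(x_3) = 0.070737, coefficient = 1

I ≈ (0.500000/2) × 3.906507 = 0.976627
Exact value: 0.997495
Error: 0.020868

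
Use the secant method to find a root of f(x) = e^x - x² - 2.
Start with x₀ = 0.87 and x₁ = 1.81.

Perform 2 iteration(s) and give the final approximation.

f(x) = e^x - x² - 2
x₀ = 0.87, x₁ = 1.81

Secant formula: x_{n+1} = x_n - f(x_n)(x_n - x_{n-1})/(f(x_n) - f(x_{n-1}))

Iteration 1:
  f(0.870000) = -0.369989
  f(1.810000) = 0.834347
  x_2 = 1.810000 - 0.834347×(1.810000 - 0.870000)/(0.834347 - (-0.369989))
       = 1.158781
Iteration 2:
  f(1.810000) = 0.834347
  f(1.158781) = -0.156726
  x_3 = 1.158781 - (-0.156726)×(1.158781 - 1.810000)/(-0.156726 - 0.834347)
       = 1.261763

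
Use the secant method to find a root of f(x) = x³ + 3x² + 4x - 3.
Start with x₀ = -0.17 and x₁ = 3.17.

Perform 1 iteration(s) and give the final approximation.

f(x) = x³ + 3x² + 4x - 3
x₀ = -0.17, x₁ = 3.17

Secant formula: x_{n+1} = x_n - f(x_n)(x_n - x_{n-1})/(f(x_n) - f(x_{n-1}))

Iteration 1:
  f(-0.170000) = -3.598213
  f(3.170000) = 71.681713
  x_2 = 3.170000 - 71.681713×(3.170000 - (-0.170000))/(71.681713 - (-3.598213))
       = -0.010355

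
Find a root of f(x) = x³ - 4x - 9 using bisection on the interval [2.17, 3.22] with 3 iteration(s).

f(x) = x³ - 4x - 9
Initial interval: [2.17, 3.22]

Iteration 1:
  c_1 = (2.170000 + 3.220000)/2 = 2.695000
  f(c_1) = f(2.695000) = -0.206148
  f(a) × f(c) ≥ 0, new interval: [2.695000, 3.220000]
Iteration 2:
  c_2 = (2.695000 + 3.220000)/2 = 2.957500
  f(c_2) = f(2.957500) = 5.038679
  f(a) × f(c) < 0, new interval: [2.695000, 2.957500]
Iteration 3:
  c_3 = (2.695000 + 2.957500)/2 = 2.826250
  f(c_3) = f(2.826250) = 2.270206
  f(a) × f(c) < 0, new interval: [2.695000, 2.826250]

After 3 iteration(s), the approximation is c_3 = 2.826250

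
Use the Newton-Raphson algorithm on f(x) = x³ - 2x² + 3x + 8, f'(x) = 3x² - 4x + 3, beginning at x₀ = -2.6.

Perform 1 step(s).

f(x) = x³ - 2x² + 3x + 8
f'(x) = 3x² - 4x + 3
x₀ = -2.6

Newton-Raphson formula: x_{n+1} = x_n - f(x_n)/f'(x_n)

Iteration 1:
  f(-2.600000) = -30.896000
  f'(-2.600000) = 33.680000
  x_1 = -2.600000 - (-30.896000)/33.680000 = -1.682660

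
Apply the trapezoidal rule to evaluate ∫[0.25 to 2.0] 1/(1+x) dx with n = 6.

f(x) = 1/(1+x)
a = 0.25, b = 2.0, n = 6
h = (b - a)/n = 0.291667

Trapezoidal rule: (h/2)[f(x₀) + 2f(x₁) + 2f(x₂) + ... + f(xₙ)]

x_0 = 0.2500, f(x_0) = 0.800000, coefficient = 1
x_1 = 0.5417, f(x_1) = 0.648649, coefficient = 2
x_2 = 0.8333, f(x_2) = 0.545455, coefficient = 2
x_3 = 1.1250, f(x_3) = 0.470588, coefficient = 2
x_4 = 1.4167, f(x_4) = 0.413793, coefficient = 2
x_5 = 1.7083, f(x_5) = 0.369231, coefficient = 2
x_6 = 2.0000, f(x_6) = 0.333333, coefficient = 1

I ≈ (0.291667/2) × 6.028764 = 0.879195
Exact value: 0.875469
Error: 0.003726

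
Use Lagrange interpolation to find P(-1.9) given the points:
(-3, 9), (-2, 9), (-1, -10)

Lagrange interpolation formula:
P(x) = Σ yᵢ × Lᵢ(x)
where Lᵢ(x) = Π_{j≠i} (x - xⱼ)/(xᵢ - xⱼ)

L_0(-1.9) = (-1.9 - (-2))/(-3 - (-2)) × (-1.9 - (-1))/(-3 - (-1)) = -0.045000
L_1(-1.9) = (-1.9 - (-3))/(-2 - (-3)) × (-1.9 - (-1))/(-2 - (-1)) = 0.990000
L_2(-1.9) = (-1.9 - (-3))/(-1 - (-3)) × (-1.9 - (-2))/(-1 - (-2)) = 0.055000

P(-1.9) = 9×L_0(-1.9) + 9×L_1(-1.9) + (-10)×L_2(-1.9)
P(-1.9) = 7.955000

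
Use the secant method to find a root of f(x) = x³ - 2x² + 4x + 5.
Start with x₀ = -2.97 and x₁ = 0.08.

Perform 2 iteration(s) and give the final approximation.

f(x) = x³ - 2x² + 4x + 5
x₀ = -2.97, x₁ = 0.08

Secant formula: x_{n+1} = x_n - f(x_n)(x_n - x_{n-1})/(f(x_n) - f(x_{n-1}))

Iteration 1:
  f(-2.970000) = -50.719873
  f(0.080000) = 5.307712
  x_2 = 0.080000 - 5.307712×(0.080000 - (-2.970000))/(5.307712 - (-50.719873))
       = -0.208938
Iteration 2:
  f(0.080000) = 5.307712
  f(-0.208938) = 4.067815
  x_3 = -0.208938 - 4.067815×(-0.208938 - 0.080000)/(4.067815 - 5.307712)
       = -1.156878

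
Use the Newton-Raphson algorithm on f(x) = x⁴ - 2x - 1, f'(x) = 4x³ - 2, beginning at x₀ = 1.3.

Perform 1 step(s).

f(x) = x⁴ - 2x - 1
f'(x) = 4x³ - 2
x₀ = 1.3

Newton-Raphson formula: x_{n+1} = x_n - f(x_n)/f'(x_n)

Iteration 1:
  f(1.300000) = -0.743900
  f'(1.300000) = 6.788000
  x_1 = 1.300000 - (-0.743900)/6.788000 = 1.409590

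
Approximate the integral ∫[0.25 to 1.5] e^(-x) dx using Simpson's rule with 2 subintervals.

f(x) = e^(-x)
a = 0.25, b = 1.5, n = 2
h = (b - a)/n = 0.625000

Simpson's rule: (h/3)[f(x₀) + 4f(x₁) + 2f(x₂) + ... + f(xₙ)]

x_0 = 0.2500, f(x_0) = 0.778801, coefficient = 1
x_1 = 0.8750, f(x_1) = 0.416862, coefficient = 4
x_2 = 1.5000, f(x_2) = 0.223130, coefficient = 1

I ≈ (0.625000/3) × 2.669379 = 0.556121
Exact value: 0.555671
Error: 0.000450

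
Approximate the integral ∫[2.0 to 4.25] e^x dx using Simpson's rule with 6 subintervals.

f(x) = e^x
a = 2.0, b = 4.25, n = 6
h = (b - a)/n = 0.375000

Simpson's rule: (h/3)[f(x₀) + 4f(x₁) + 2f(x₂) + ... + f(xₙ)]

x_0 = 2.0000, f(x_0) = 7.389056, coefficient = 1
x_1 = 2.3750, f(x_1) = 10.751013, coefficient = 4
x_2 = 2.7500, f(x_2) = 15.642632, coefficient = 2
x_3 = 3.1250, f(x_3) = 22.759895, coefficient = 4
x_4 = 3.5000, f(x_4) = 33.115452, coefficient = 2
x_5 = 3.8750, f(x_5) = 48.182698, coefficient = 4
x_6 = 4.2500, f(x_6) = 70.105412, coefficient = 1

I ≈ (0.375000/3) × 501.785062 = 62.723133
Exact value: 62.716356
Error: 0.006777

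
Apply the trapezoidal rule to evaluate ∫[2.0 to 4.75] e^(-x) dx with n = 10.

f(x) = e^(-x)
a = 2.0, b = 4.75, n = 10
h = (b - a)/n = 0.275000

Trapezoidal rule: (h/2)[f(x₀) + 2f(x₁) + 2f(x₂) + ... + f(xₙ)]

x_0 = 2.0000, f(x_0) = 0.135335, coefficient = 1
x_1 = 2.2750, f(x_1) = 0.102797, coefficient = 2
x_2 = 2.5500, f(x_2) = 0.078082, coefficient = 2
x_3 = 2.8250, f(x_3) = 0.059309, coefficient = 2
x_4 = 3.1000, f(x_4) = 0.045049, coefficient = 2
x_5 = 3.3750, f(x_5) = 0.034218, coefficient = 2
x_6 = 3.6500, f(x_6) = 0.025991, coefficient = 2
x_7 = 3.9250, f(x_7) = 0.019742, coefficient = 2
x_8 = 4.2000, f(x_8) = 0.014996, coefficient = 2
x_9 = 4.4750, f(x_9) = 0.011390, coefficient = 2
x_10 = 4.7500, f(x_10) = 0.008652, coefficient = 1

I ≈ (0.275000/2) × 0.927134 = 0.127481
Exact value: 0.126684
Error: 0.000797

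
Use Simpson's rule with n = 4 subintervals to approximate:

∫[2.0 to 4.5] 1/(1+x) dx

f(x) = 1/(1+x)
a = 2.0, b = 4.5, n = 4
h = (b - a)/n = 0.625000

Simpson's rule: (h/3)[f(x₀) + 4f(x₁) + 2f(x₂) + ... + f(xₙ)]

x_0 = 2.0000, f(x_0) = 0.333333, coefficient = 1
x_1 = 2.6250, f(x_1) = 0.275862, coefficient = 4
x_2 = 3.2500, f(x_2) = 0.235294, coefficient = 2
x_3 = 3.8750, f(x_3) = 0.205128, coefficient = 4
x_4 = 4.5000, f(x_4) = 0.181818, coefficient = 1

I ≈ (0.625000/3) × 2.909701 = 0.606188
Exact value: 0.606136
Error: 0.000052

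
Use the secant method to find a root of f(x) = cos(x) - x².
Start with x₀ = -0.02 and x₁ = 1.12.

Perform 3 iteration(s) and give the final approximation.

f(x) = cos(x) - x²
x₀ = -0.02, x₁ = 1.12

Secant formula: x_{n+1} = x_n - f(x_n)(x_n - x_{n-1})/(f(x_n) - f(x_{n-1}))

Iteration 1:
  f(-0.020000) = 0.999400
  f(1.120000) = -0.818718
  x_2 = 1.120000 - (-0.818718)×(1.120000 - (-0.020000))/(-0.818718 - 0.999400)
       = 0.606646
Iteration 2:
  f(1.120000) = -0.818718
  f(0.606646) = 0.453546
  x_3 = 0.606646 - 0.453546×(0.606646 - 1.120000)/(0.453546 - (-0.818718))
       = 0.789650
Iteration 3:
  f(0.606646) = 0.453546
  f(0.789650) = 0.080547
  x_4 = 0.789650 - 0.080547×(0.789650 - 0.606646)/(0.080547 - 0.453546)
       = 0.829169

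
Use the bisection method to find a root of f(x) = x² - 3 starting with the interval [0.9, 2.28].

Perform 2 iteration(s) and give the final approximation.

f(x) = x² - 3
Initial interval: [0.9, 2.28]

Iteration 1:
  c_1 = (0.900000 + 2.280000)/2 = 1.590000
  f(c_1) = f(1.590000) = -0.471900
  f(a) × f(c) ≥ 0, new interval: [1.590000, 2.280000]
Iteration 2:
  c_2 = (1.590000 + 2.280000)/2 = 1.935000
  f(c_2) = f(1.935000) = 0.744225
  f(a) × f(c) < 0, new interval: [1.590000, 1.935000]

After 2 iteration(s), the approximation is c_2 = 1.935000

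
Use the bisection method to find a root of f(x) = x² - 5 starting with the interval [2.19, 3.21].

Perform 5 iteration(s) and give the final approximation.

f(x) = x² - 5
Initial interval: [2.19, 3.21]

Iteration 1:
  c_1 = (2.190000 + 3.210000)/2 = 2.700000
  f(c_1) = f(2.700000) = 2.290000
  f(a) × f(c) < 0, new interval: [2.190000, 2.700000]
Iteration 2:
  c_2 = (2.190000 + 2.700000)/2 = 2.445000
  f(c_2) = f(2.445000) = 0.978025
  f(a) × f(c) < 0, new interval: [2.190000, 2.445000]
Iteration 3:
  c_3 = (2.190000 + 2.445000)/2 = 2.317500
  f(c_3) = f(2.317500) = 0.370806
  f(a) × f(c) < 0, new interval: [2.190000, 2.317500]
Iteration 4:
  c_4 = (2.190000 + 2.317500)/2 = 2.253750
  f(c_4) = f(2.253750) = 0.079389
  f(a) × f(c) < 0, new interval: [2.190000, 2.253750]
Iteration 5:
  c_5 = (2.190000 + 2.253750)/2 = 2.221875
  f(c_5) = f(2.221875) = -0.063271
  f(a) × f(c) ≥ 0, new interval: [2.221875, 2.253750]

After 5 iteration(s), the approximation is c_5 = 2.221875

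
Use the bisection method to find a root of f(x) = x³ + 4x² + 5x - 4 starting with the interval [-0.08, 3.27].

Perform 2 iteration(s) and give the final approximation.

f(x) = x³ + 4x² + 5x - 4
Initial interval: [-0.08, 3.27]

Iteration 1:
  c_1 = (-0.080000 + 3.270000)/2 = 1.595000
  f(c_1) = f(1.595000) = 18.208820
  f(a) × f(c) < 0, new interval: [-0.080000, 1.595000]
Iteration 2:
  c_2 = (-0.080000 + 1.595000)/2 = 0.757500
  f(c_2) = f(0.757500) = 2.517383
  f(a) × f(c) < 0, new interval: [-0.080000, 0.757500]

After 2 iteration(s), the approximation is c_2 = 0.757500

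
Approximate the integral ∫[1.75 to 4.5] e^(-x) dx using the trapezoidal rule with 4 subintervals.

f(x) = e^(-x)
a = 1.75, b = 4.5, n = 4
h = (b - a)/n = 0.687500

Trapezoidal rule: (h/2)[f(x₀) + 2f(x₁) + 2f(x₂) + ... + f(xₙ)]

x_0 = 1.7500, f(x_0) = 0.173774, coefficient = 1
x_1 = 2.4375, f(x_1) = 0.087379, coefficient = 2
x_2 = 3.1250, f(x_2) = 0.043937, coefficient = 2
x_3 = 3.8125, f(x_3) = 0.022093, coefficient = 2
x_4 = 4.5000, f(x_4) = 0.011109, coefficient = 1

I ≈ (0.687500/2) × 0.491701 = 0.169022
Exact value: 0.162665
Error: 0.006357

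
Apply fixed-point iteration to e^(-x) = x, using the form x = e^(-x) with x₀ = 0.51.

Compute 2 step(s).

Equation: e^(-x) = x
Fixed-point form: x = e^(-x)
x₀ = 0.51

x_1 = g(0.510000) = 0.600496
x_2 = g(0.600496) = 0.548540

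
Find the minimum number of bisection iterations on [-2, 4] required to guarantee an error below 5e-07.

We need (b-a)/2^n ≤ 5e-07
(4 - (-2))/2^n ≤ 5e-07
6/2^n ≤ 5e-07
2^n ≥ 12000000
n ≥ log₂(12000000) = 23.52
n ≥ 24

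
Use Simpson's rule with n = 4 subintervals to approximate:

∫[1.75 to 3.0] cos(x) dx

f(x) = cos(x)
a = 1.75, b = 3.0, n = 4
h = (b - a)/n = 0.312500

Simpson's rule: (h/3)[f(x₀) + 4f(x₁) + 2f(x₂) + ... + f(xₙ)]

x_0 = 1.7500, f(x_0) = -0.178246, coefficient = 1
x_1 = 2.0625, f(x_1) = -0.472128, coefficient = 4
x_2 = 2.3750, f(x_2) = -0.720278, coefficient = 2
x_3 = 2.6875, f(x_3) = -0.898659, coefficient = 4
x_4 = 3.0000, f(x_4) = -0.989992, coefficient = 1

I ≈ (0.312500/3) × -8.091947 = -0.842911
Exact value: -0.842866
Error: 0.000045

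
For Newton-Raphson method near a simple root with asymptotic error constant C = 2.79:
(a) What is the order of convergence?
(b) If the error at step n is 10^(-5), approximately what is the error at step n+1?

(a) Newton-Raphson has quadratic (order 2) convergence near simple roots.
    This means |e_{n+1}| ≈ C|e_n|².

(b) With |e_n| = 10^(-5) and C = 2.79:
    |e_{n+1}| ≈ 2.79 × (10^(-5))² = 2.79 × 10^(-10)

(a) 2 (quadratic); (b) |e_{n+1}| ≈ 2.790e-10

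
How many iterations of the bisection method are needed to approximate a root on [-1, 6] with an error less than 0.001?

We need (b-a)/2^n ≤ 0.001
(6 - (-1))/2^n ≤ 0.001
7/2^n ≤ 0.001
2^n ≥ 7000
n ≥ log₂(7000) = 12.77
n ≥ 13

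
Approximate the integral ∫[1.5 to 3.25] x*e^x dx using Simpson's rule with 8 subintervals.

f(x) = x*e^x
a = 1.5, b = 3.25, n = 8
h = (b - a)/n = 0.218750

Simpson's rule: (h/3)[f(x₀) + 4f(x₁) + 2f(x₂) + ... + f(xₙ)]

x_0 = 1.5000, f(x_0) = 6.722534, coefficient = 1
x_1 = 1.7188, f(x_1) = 9.586418, coefficient = 4
x_2 = 1.9375, f(x_2) = 13.448916, coefficient = 2
x_3 = 2.1562, f(x_3) = 18.627158, coefficient = 4
x_4 = 2.3750, f(x_4) = 25.533656, coefficient = 2
x_5 = 2.5938, f(x_5) = 34.703991, coefficient = 4
x_6 = 2.8125, f(x_6) = 46.832330, coefficient = 2
x_7 = 3.0312, f(x_7) = 62.816958, coefficient = 4
x_8 = 3.2500, f(x_8) = 83.818605, coefficient = 1

I ≈ (0.218750/3) × 765.109042 = 55.789201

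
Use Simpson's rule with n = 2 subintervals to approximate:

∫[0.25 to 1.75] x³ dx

f(x) = x³
a = 0.25, b = 1.75, n = 2
h = (b - a)/n = 0.750000

Simpson's rule: (h/3)[f(x₀) + 4f(x₁) + 2f(x₂) + ... + f(xₙ)]

x_0 = 0.2500, f(x_0) = 0.015625, coefficient = 1
x_1 = 1.0000, f(x_1) = 1.000000, coefficient = 4
x_2 = 1.7500, f(x_2) = 5.359375, coefficient = 1

I ≈ (0.750000/3) × 9.375000 = 2.343750
Exact value: 2.343750
Error: 0.000000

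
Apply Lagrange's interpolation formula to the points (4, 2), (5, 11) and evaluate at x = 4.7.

Lagrange interpolation formula:
P(x) = Σ yᵢ × Lᵢ(x)
where Lᵢ(x) = Π_{j≠i} (x - xⱼ)/(xᵢ - xⱼ)

L_0(4.7) = (4.7 - 5)/(4 - 5) = 0.300000
L_1(4.7) = (4.7 - 4)/(5 - 4) = 0.700000

P(4.7) = 2×L_0(4.7) + 11×L_1(4.7)
P(4.7) = 8.300000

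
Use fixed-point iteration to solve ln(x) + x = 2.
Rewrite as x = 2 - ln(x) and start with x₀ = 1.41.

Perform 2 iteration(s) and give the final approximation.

Equation: ln(x) + x = 2
Fixed-point form: x = 2 - ln(x)
x₀ = 1.41

x_1 = g(1.410000) = 1.656410
x_2 = g(1.656410) = 1.495347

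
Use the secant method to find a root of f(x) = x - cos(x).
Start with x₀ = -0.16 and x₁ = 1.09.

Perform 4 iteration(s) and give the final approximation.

f(x) = x - cos(x)
x₀ = -0.16, x₁ = 1.09

Secant formula: x_{n+1} = x_n - f(x_n)(x_n - x_{n-1})/(f(x_n) - f(x_{n-1}))

Iteration 1:
  f(-0.160000) = -1.147227
  f(1.090000) = 0.627515
  x_2 = 1.090000 - 0.627515×(1.090000 - (-0.160000))/(0.627515 - (-1.147227))
       = 0.648024
Iteration 2:
  f(1.090000) = 0.627515
  f(0.648024) = -0.149254
  x_3 = 0.648024 - (-0.149254)×(0.648024 - 1.090000)/(-0.149254 - 0.627515)
       = 0.732949
Iteration 3:
  f(0.648024) = -0.149254
  f(0.732949) = -0.010256
  x_4 = 0.732949 - (-0.010256)×(0.732949 - 0.648024)/(-0.010256 - (-0.149254))
       = 0.739215
Iteration 4:
  f(0.732949) = -0.010256
  f(0.739215) = 0.000217
  x_5 = 0.739215 - 0.000217×(0.739215 - 0.732949)/(0.000217 - (-0.010256))
       = 0.739085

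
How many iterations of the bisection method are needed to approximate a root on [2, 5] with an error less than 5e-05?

We need (b-a)/2^n ≤ 5e-05
(5 - 2)/2^n ≤ 5e-05
3/2^n ≤ 5e-05
2^n ≥ 60000
n ≥ log₂(60000) = 15.87
n ≥ 16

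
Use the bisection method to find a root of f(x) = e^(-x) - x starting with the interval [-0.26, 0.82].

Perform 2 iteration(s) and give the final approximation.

f(x) = e^(-x) - x
Initial interval: [-0.26, 0.82]

Iteration 1:
  c_1 = (-0.260000 + 0.820000)/2 = 0.280000
  f(c_1) = f(0.280000) = 0.475784
  f(a) × f(c) ≥ 0, new interval: [0.280000, 0.820000]
Iteration 2:
  c_2 = (0.280000 + 0.820000)/2 = 0.550000
  f(c_2) = f(0.550000) = 0.026950
  f(a) × f(c) ≥ 0, new interval: [0.550000, 0.820000]

After 2 iteration(s), the approximation is c_2 = 0.550000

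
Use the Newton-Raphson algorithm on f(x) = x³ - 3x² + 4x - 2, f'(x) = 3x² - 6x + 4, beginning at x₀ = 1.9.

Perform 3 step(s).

f(x) = x³ - 3x² + 4x - 2
f'(x) = 3x² - 6x + 4
x₀ = 1.9

Newton-Raphson formula: x_{n+1} = x_n - f(x_n)/f'(x_n)

Iteration 1:
  f(1.900000) = 1.629000
  f'(1.900000) = 3.430000
  x_1 = 1.900000 - 1.629000/3.430000 = 1.425073
Iteration 2:
  f(1.425073) = 0.501878
  f'(1.425073) = 1.542061
  x_2 = 1.425073 - 0.501878/1.542061 = 1.099614
Iteration 3:
  f(1.099614) = 0.100602
  f'(1.099614) = 1.029769
  x_3 = 1.099614 - 0.100602/1.029769 = 1.001920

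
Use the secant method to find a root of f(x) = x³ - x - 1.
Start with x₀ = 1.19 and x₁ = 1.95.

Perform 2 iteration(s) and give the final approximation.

f(x) = x³ - x - 1
x₀ = 1.19, x₁ = 1.95

Secant formula: x_{n+1} = x_n - f(x_n)(x_n - x_{n-1})/(f(x_n) - f(x_{n-1}))

Iteration 1:
  f(1.190000) = -0.504841
  f(1.950000) = 4.464875
  x_2 = 1.950000 - 4.464875×(1.950000 - 1.190000)/(4.464875 - (-0.504841))
       = 1.267203
Iteration 2:
  f(1.950000) = 4.464875
  f(1.267203) = -0.232322
  x_3 = 1.267203 - (-0.232322)×(1.267203 - 1.950000)/(-0.232322 - 4.464875)
       = 1.300974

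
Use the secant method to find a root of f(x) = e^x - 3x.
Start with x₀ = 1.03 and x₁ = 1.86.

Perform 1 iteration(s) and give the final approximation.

f(x) = e^x - 3x
x₀ = 1.03, x₁ = 1.86

Secant formula: x_{n+1} = x_n - f(x_n)(x_n - x_{n-1})/(f(x_n) - f(x_{n-1}))

Iteration 1:
  f(1.030000) = -0.288934
  f(1.860000) = 0.843737
  x_2 = 1.860000 - 0.843737×(1.860000 - 1.030000)/(0.843737 - (-0.288934))
       = 1.241726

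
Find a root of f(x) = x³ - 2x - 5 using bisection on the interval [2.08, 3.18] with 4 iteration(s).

f(x) = x³ - 2x - 5
Initial interval: [2.08, 3.18]

Iteration 1:
  c_1 = (2.080000 + 3.180000)/2 = 2.630000
  f(c_1) = f(2.630000) = 7.931447
  f(a) × f(c) < 0, new interval: [2.080000, 2.630000]
Iteration 2:
  c_2 = (2.080000 + 2.630000)/2 = 2.355000
  f(c_2) = f(2.355000) = 3.350889
  f(a) × f(c) < 0, new interval: [2.080000, 2.355000]
Iteration 3:
  c_3 = (2.080000 + 2.355000)/2 = 2.217500
  f(c_3) = f(2.217500) = 1.469127
  f(a) × f(c) < 0, new interval: [2.080000, 2.217500]
Iteration 4:
  c_4 = (2.080000 + 2.217500)/2 = 2.148750
  f(c_4) = f(2.148750) = 0.623551
  f(a) × f(c) < 0, new interval: [2.080000, 2.148750]

After 4 iteration(s), the approximation is c_4 = 2.148750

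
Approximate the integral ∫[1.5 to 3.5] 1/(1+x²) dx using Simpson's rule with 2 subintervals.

f(x) = 1/(1+x²)
a = 1.5, b = 3.5, n = 2
h = (b - a)/n = 1.000000

Simpson's rule: (h/3)[f(x₀) + 4f(x₁) + 2f(x₂) + ... + f(xₙ)]

x_0 = 1.5000, f(x_0) = 0.307692, coefficient = 1
x_1 = 2.5000, f(x_1) = 0.137931, coefficient = 4
x_2 = 3.5000, f(x_2) = 0.075472, coefficient = 1

I ≈ (1.000000/3) × 0.934888 = 0.311629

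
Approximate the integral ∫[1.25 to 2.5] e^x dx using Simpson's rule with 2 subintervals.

f(x) = e^x
a = 1.25, b = 2.5, n = 2
h = (b - a)/n = 0.625000

Simpson's rule: (h/3)[f(x₀) + 4f(x₁) + 2f(x₂) + ... + f(xₙ)]

x_0 = 1.2500, f(x_0) = 3.490343, coefficient = 1
x_1 = 1.8750, f(x_1) = 6.520819, coefficient = 4
x_2 = 2.5000, f(x_2) = 12.182494, coefficient = 1

I ≈ (0.625000/3) × 41.756113 = 8.699190
Exact value: 8.692151
Error: 0.007039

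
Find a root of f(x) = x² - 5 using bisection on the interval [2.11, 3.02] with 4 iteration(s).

f(x) = x² - 5
Initial interval: [2.11, 3.02]

Iteration 1:
  c_1 = (2.110000 + 3.020000)/2 = 2.565000
  f(c_1) = f(2.565000) = 1.579225
  f(a) × f(c) < 0, new interval: [2.110000, 2.565000]
Iteration 2:
  c_2 = (2.110000 + 2.565000)/2 = 2.337500
  f(c_2) = f(2.337500) = 0.463906
  f(a) × f(c) < 0, new interval: [2.110000, 2.337500]
Iteration 3:
  c_3 = (2.110000 + 2.337500)/2 = 2.223750
  f(c_3) = f(2.223750) = -0.054936
  f(a) × f(c) ≥ 0, new interval: [2.223750, 2.337500]
Iteration 4:
  c_4 = (2.223750 + 2.337500)/2 = 2.280625
  f(c_4) = f(2.280625) = 0.201250
  f(a) × f(c) < 0, new interval: [2.223750, 2.280625]

After 4 iteration(s), the approximation is c_4 = 2.280625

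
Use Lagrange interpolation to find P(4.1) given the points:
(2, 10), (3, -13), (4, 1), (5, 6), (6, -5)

Lagrange interpolation formula:
P(x) = Σ yᵢ × Lᵢ(x)
where Lᵢ(x) = Π_{j≠i} (x - xⱼ)/(xᵢ - xⱼ)

L_0(4.1) = (4.1 - 3)/(2 - 3) × (4.1 - 4)/(2 - 4) × (4.1 - 5)/(2 - 5) × (4.1 - 6)/(2 - 6) = 0.007837
L_1(4.1) = (4.1 - 2)/(3 - 2) × (4.1 - 4)/(3 - 4) × (4.1 - 5)/(3 - 5) × (4.1 - 6)/(3 - 6) = -0.059850
L_2(4.1) = (4.1 - 2)/(4 - 2) × (4.1 - 3)/(4 - 3) × (4.1 - 5)/(4 - 5) × (4.1 - 6)/(4 - 6) = 0.987525
L_3(4.1) = (4.1 - 2)/(5 - 2) × (4.1 - 3)/(5 - 3) × (4.1 - 4)/(5 - 4) × (4.1 - 6)/(5 - 6) = 0.073150
L_4(4.1) = (4.1 - 2)/(6 - 2) × (4.1 - 3)/(6 - 3) × (4.1 - 4)/(6 - 4) × (4.1 - 5)/(6 - 5) = -0.008662

P(4.1) = 10×L_0(4.1) + (-13)×L_1(4.1) + 1×L_2(4.1) + 6×L_3(4.1) + (-5)×L_4(4.1)
P(4.1) = 2.326162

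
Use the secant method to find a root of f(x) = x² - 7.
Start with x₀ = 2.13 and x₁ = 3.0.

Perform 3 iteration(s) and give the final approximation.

f(x) = x² - 7
x₀ = 2.13, x₁ = 3.0

Secant formula: x_{n+1} = x_n - f(x_n)(x_n - x_{n-1})/(f(x_n) - f(x_{n-1}))

Iteration 1:
  f(2.130000) = -2.463100
  f(3.000000) = 2.000000
  x_2 = 3.000000 - 2.000000×(3.000000 - 2.130000)/(2.000000 - (-2.463100))
       = 2.610136
Iteration 2:
  f(3.000000) = 2.000000
  f(2.610136) = -0.187188
  x_3 = 2.610136 - (-0.187188)×(2.610136 - 3.000000)/(-0.187188 - 2.000000)
       = 2.643502
Iteration 3:
  f(2.610136) = -0.187188
  f(2.643502) = -0.011895
  x_4 = 2.643502 - (-0.011895)×(2.643502 - 2.610136)/(-0.011895 - (-0.187188))
       = 2.645767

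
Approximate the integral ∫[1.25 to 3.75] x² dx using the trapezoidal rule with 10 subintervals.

f(x) = x²
a = 1.25, b = 3.75, n = 10
h = (b - a)/n = 0.250000

Trapezoidal rule: (h/2)[f(x₀) + 2f(x₁) + 2f(x₂) + ... + f(xₙ)]

x_0 = 1.2500, f(x_0) = 1.562500, coefficient = 1
x_1 = 1.5000, f(x_1) = 2.250000, coefficient = 2
x_2 = 1.7500, f(x_2) = 3.062500, coefficient = 2
x_3 = 2.0000, f(x_3) = 4.000000, coefficient = 2
x_4 = 2.2500, f(x_4) = 5.062500, coefficient = 2
x_5 = 2.5000, f(x_5) = 6.250000, coefficient = 2
x_6 = 2.7500, f(x_6) = 7.562500, coefficient = 2
x_7 = 3.0000, f(x_7) = 9.000000, coefficient = 2
x_8 = 3.2500, f(x_8) = 10.562500, coefficient = 2
x_9 = 3.5000, f(x_9) = 12.250000, coefficient = 2
x_10 = 3.7500, f(x_10) = 14.062500, coefficient = 1

I ≈ (0.250000/2) × 135.625000 = 16.953125
Exact value: 16.927083
Error: 0.026042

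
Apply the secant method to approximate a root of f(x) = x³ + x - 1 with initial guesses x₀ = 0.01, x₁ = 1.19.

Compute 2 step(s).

f(x) = x³ + x - 1
x₀ = 0.01, x₁ = 1.19

Secant formula: x_{n+1} = x_n - f(x_n)(x_n - x_{n-1})/(f(x_n) - f(x_{n-1}))

Iteration 1:
  f(0.010000) = -0.989999
  f(1.190000) = 1.875159
  x_2 = 1.190000 - 1.875159×(1.190000 - 0.010000)/(1.875159 - (-0.989999))
       = 0.417726
Iteration 2:
  f(1.190000) = 1.875159
  f(0.417726) = -0.509383
  x_3 = 0.417726 - (-0.509383)×(0.417726 - 1.190000)/(-0.509383 - 1.875159)
       = 0.582698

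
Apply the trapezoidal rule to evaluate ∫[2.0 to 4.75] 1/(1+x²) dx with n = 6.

f(x) = 1/(1+x²)
a = 2.0, b = 4.75, n = 6
h = (b - a)/n = 0.458333

Trapezoidal rule: (h/2)[f(x₀) + 2f(x₁) + 2f(x₂) + ... + f(xₙ)]

x_0 = 2.0000, f(x_0) = 0.200000, coefficient = 1
x_1 = 2.4583, f(x_1) = 0.141977, coefficient = 2
x_2 = 2.9167, f(x_2) = 0.105186, coefficient = 2
x_3 = 3.3750, f(x_3) = 0.080706, coefficient = 2
x_4 = 3.8333, f(x_4) = 0.063717, coefficient = 2
x_5 = 4.2917, f(x_5) = 0.051498, coefficient = 2
x_6 = 4.7500, f(x_6) = 0.042440, coefficient = 1

I ≈ (0.458333/2) × 1.128608 = 0.258639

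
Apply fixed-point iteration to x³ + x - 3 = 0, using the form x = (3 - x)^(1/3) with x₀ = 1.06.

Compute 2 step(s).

Equation: x³ + x - 3 = 0
Fixed-point form: x = (3 - x)^(1/3)
x₀ = 1.06

x_1 = g(1.060000) = 1.247194
x_2 = g(1.247194) = 1.205715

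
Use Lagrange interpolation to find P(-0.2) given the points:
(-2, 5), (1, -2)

Lagrange interpolation formula:
P(x) = Σ yᵢ × Lᵢ(x)
where Lᵢ(x) = Π_{j≠i} (x - xⱼ)/(xᵢ - xⱼ)

L_0(-0.2) = (-0.2 - 1)/(-2 - 1) = 0.400000
L_1(-0.2) = (-0.2 - (-2))/(1 - (-2)) = 0.600000

P(-0.2) = 5×L_0(-0.2) + (-2)×L_1(-0.2)
P(-0.2) = 0.800000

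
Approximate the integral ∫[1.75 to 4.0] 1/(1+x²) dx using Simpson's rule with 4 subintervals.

f(x) = 1/(1+x²)
a = 1.75, b = 4.0, n = 4
h = (b - a)/n = 0.562500

Simpson's rule: (h/3)[f(x₀) + 4f(x₁) + 2f(x₂) + ... + f(xₙ)]

x_0 = 1.7500, f(x_0) = 0.246154, coefficient = 1
x_1 = 2.3125, f(x_1) = 0.157538, coefficient = 4
x_2 = 2.8750, f(x_2) = 0.107926, coefficient = 2
x_3 = 3.4375, f(x_3) = 0.078025, coefficient = 4
x_4 = 4.0000, f(x_4) = 0.058824, coefficient = 1

I ≈ (0.562500/3) × 1.463083 = 0.274328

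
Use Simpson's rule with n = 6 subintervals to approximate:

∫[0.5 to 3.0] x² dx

f(x) = x²
a = 0.5, b = 3.0, n = 6
h = (b - a)/n = 0.416667

Simpson's rule: (h/3)[f(x₀) + 4f(x₁) + 2f(x₂) + ... + f(xₙ)]

x_0 = 0.5000, f(x_0) = 0.250000, coefficient = 1
x_1 = 0.9167, f(x_1) = 0.840278, coefficient = 4
x_2 = 1.3333, f(x_2) = 1.777778, coefficient = 2
x_3 = 1.7500, f(x_3) = 3.062500, coefficient = 4
x_4 = 2.1667, f(x_4) = 4.694444, coefficient = 2
x_5 = 2.5833, f(x_5) = 6.673611, coefficient = 4
x_6 = 3.0000, f(x_6) = 9.000000, coefficient = 1

I ≈ (0.416667/3) × 64.500000 = 8.958333
Exact value: 8.958333
Error: 0.000000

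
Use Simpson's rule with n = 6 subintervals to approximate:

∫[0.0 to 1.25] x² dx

f(x) = x²
a = 0.0, b = 1.25, n = 6
h = (b - a)/n = 0.208333

Simpson's rule: (h/3)[f(x₀) + 4f(x₁) + 2f(x₂) + ... + f(xₙ)]

x_0 = 0.0000, f(x_0) = 0.000000, coefficient = 1
x_1 = 0.2083, f(x_1) = 0.043403, coefficient = 4
x_2 = 0.4167, f(x_2) = 0.173611, coefficient = 2
x_3 = 0.6250, f(x_3) = 0.390625, coefficient = 4
x_4 = 0.8333, f(x_4) = 0.694444, coefficient = 2
x_5 = 1.0417, f(x_5) = 1.085069, coefficient = 4
x_6 = 1.2500, f(x_6) = 1.562500, coefficient = 1

I ≈ (0.208333/3) × 9.375000 = 0.651042
Exact value: 0.651042
Error: 0.000000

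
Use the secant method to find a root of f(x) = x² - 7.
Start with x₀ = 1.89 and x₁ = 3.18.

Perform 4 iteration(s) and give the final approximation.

f(x) = x² - 7
x₀ = 1.89, x₁ = 3.18

Secant formula: x_{n+1} = x_n - f(x_n)(x_n - x_{n-1})/(f(x_n) - f(x_{n-1}))

Iteration 1:
  f(1.890000) = -3.427900
  f(3.180000) = 3.112400
  x_2 = 3.180000 - 3.112400×(3.180000 - 1.890000)/(3.112400 - (-3.427900))
       = 2.566114
Iteration 2:
  f(3.180000) = 3.112400
  f(2.566114) = -0.415057
  x_3 = 2.566114 - (-0.415057)×(2.566114 - 3.180000)/(-0.415057 - 3.112400)
       = 2.638347
Iteration 3:
  f(2.566114) = -0.415057
  f(2.638347) = -0.039125
  x_4 = 2.638347 - (-0.039125)×(2.638347 - 2.566114)/(-0.039125 - (-0.415057))
       = 2.645865
Iteration 4:
  f(2.638347) = -0.039125
  f(2.645865) = 0.000600
  x_5 = 2.645865 - 0.000600×(2.645865 - 2.638347)/(0.000600 - (-0.039125))
       = 2.645751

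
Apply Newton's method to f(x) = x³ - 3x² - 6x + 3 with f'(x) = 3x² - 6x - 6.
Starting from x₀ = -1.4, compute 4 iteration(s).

f(x) = x³ - 3x² - 6x + 3
f'(x) = 3x² - 6x - 6
x₀ = -1.4

Newton-Raphson formula: x_{n+1} = x_n - f(x_n)/f'(x_n)

Iteration 1:
  f(-1.400000) = 2.776000
  f'(-1.400000) = 8.280000
  x_1 = -1.400000 - 2.776000/8.280000 = -1.735266
Iteration 2:
  f(-1.735266) = -0.846987
  f'(-1.735266) = 13.445035
  x_2 = -1.735266 - (-0.846987)/13.445035 = -1.672269
Iteration 3:
  f(-1.672269) = -0.032315
  f'(-1.672269) = 12.423072
  x_3 = -1.672269 - (-0.032315)/12.423072 = -1.669668
Iteration 4:
  f(-1.669668) = -0.000054
  f'(-1.669668) = 12.381385
  x_4 = -1.669668 - (-0.000054)/12.381385 = -1.669664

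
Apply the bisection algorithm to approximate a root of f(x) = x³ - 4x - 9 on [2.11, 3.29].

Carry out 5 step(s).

f(x) = x³ - 4x - 9
Initial interval: [2.11, 3.29]

Iteration 1:
  c_1 = (2.110000 + 3.290000)/2 = 2.700000
  f(c_1) = f(2.700000) = -0.117000
  f(a) × f(c) ≥ 0, new interval: [2.700000, 3.290000]
Iteration 2:
  c_2 = (2.700000 + 3.290000)/2 = 2.995000
  f(c_2) = f(2.995000) = 5.885225
  f(a) × f(c) < 0, new interval: [2.700000, 2.995000]
Iteration 3:
  c_3 = (2.700000 + 2.995000)/2 = 2.847500
  f(c_3) = f(2.847500) = 2.698260
  f(a) × f(c) < 0, new interval: [2.700000, 2.847500]
Iteration 4:
  c_4 = (2.700000 + 2.847500)/2 = 2.773750
  f(c_4) = f(2.773750) = 1.245370
  f(a) × f(c) < 0, new interval: [2.700000, 2.773750]
Iteration 5:
  c_5 = (2.700000 + 2.773750)/2 = 2.736875
  f(c_5) = f(2.736875) = 0.553020
  f(a) × f(c) < 0, new interval: [2.700000, 2.736875]

After 5 iteration(s), the approximation is c_5 = 2.736875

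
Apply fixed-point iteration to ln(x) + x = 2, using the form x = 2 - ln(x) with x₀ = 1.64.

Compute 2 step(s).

Equation: ln(x) + x = 2
Fixed-point form: x = 2 - ln(x)
x₀ = 1.64

x_1 = g(1.640000) = 1.505304
x_2 = g(1.505304) = 1.591005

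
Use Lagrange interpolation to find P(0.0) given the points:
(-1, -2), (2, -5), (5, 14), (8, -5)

Lagrange interpolation formula:
P(x) = Σ yᵢ × Lᵢ(x)
where Lᵢ(x) = Π_{j≠i} (x - xⱼ)/(xᵢ - xⱼ)

L_0(0.0) = (0.0 - 2)/(-1 - 2) × (0.0 - 5)/(-1 - 5) × (0.0 - 8)/(-1 - 8) = 0.493827
L_1(0.0) = (0.0 - (-1))/(2 - (-1)) × (0.0 - 5)/(2 - 5) × (0.0 - 8)/(2 - 8) = 0.740741
L_2(0.0) = (0.0 - (-1))/(5 - (-1)) × (0.0 - 2)/(5 - 2) × (0.0 - 8)/(5 - 8) = -0.296296
L_3(0.0) = (0.0 - (-1))/(8 - (-1)) × (0.0 - 2)/(8 - 2) × (0.0 - 5)/(8 - 5) = 0.061728

P(0.0) = (-2)×L_0(0.0) + (-5)×L_1(0.0) + 14×L_2(0.0) + (-5)×L_3(0.0)
P(0.0) = -9.148148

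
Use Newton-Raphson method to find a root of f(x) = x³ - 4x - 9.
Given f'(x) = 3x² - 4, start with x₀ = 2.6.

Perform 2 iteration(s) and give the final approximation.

f(x) = x³ - 4x - 9
f'(x) = 3x² - 4
x₀ = 2.6

Newton-Raphson formula: x_{n+1} = x_n - f(x_n)/f'(x_n)

Iteration 1:
  f(2.600000) = -1.824000
  f'(2.600000) = 16.280000
  x_1 = 2.600000 - (-1.824000)/16.280000 = 2.712039
Iteration 2:
  f(2.712039) = 0.099318
  f'(2.712039) = 18.065472
  x_2 = 2.712039 - 0.099318/18.065472 = 2.706542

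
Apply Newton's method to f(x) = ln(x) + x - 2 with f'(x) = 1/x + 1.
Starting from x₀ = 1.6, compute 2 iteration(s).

f(x) = ln(x) + x - 2
f'(x) = 1/x + 1
x₀ = 1.6

Newton-Raphson formula: x_{n+1} = x_n - f(x_n)/f'(x_n)

Iteration 1:
  f(1.600000) = 0.070004
  f'(1.600000) = 1.625000
  x_1 = 1.600000 - 0.070004/1.625000 = 1.556921
Iteration 2:
  f(1.556921) = -0.000369
  f'(1.556921) = 1.642293
  x_2 = 1.556921 - (-0.000369)/1.642293 = 1.557146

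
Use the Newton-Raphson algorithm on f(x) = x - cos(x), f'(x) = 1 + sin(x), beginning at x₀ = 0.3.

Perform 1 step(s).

f(x) = x - cos(x)
f'(x) = 1 + sin(x)
x₀ = 0.3

Newton-Raphson formula: x_{n+1} = x_n - f(x_n)/f'(x_n)

Iteration 1:
  f(0.300000) = -0.655336
  f'(0.300000) = 1.295520
  x_1 = 0.300000 - (-0.655336)/1.295520 = 0.805848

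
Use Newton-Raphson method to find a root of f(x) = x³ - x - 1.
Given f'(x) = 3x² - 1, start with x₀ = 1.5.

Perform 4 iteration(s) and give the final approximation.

f(x) = x³ - x - 1
f'(x) = 3x² - 1
x₀ = 1.5

Newton-Raphson formula: x_{n+1} = x_n - f(x_n)/f'(x_n)

Iteration 1:
  f(1.500000) = 0.875000
  f'(1.500000) = 5.750000
  x_1 = 1.500000 - 0.875000/5.750000 = 1.347826
Iteration 2:
  f(1.347826) = 0.100682
  f'(1.347826) = 4.449905
  x_2 = 1.347826 - 0.100682/4.449905 = 1.325200
Iteration 3:
  f(1.325200) = 0.002058
  f'(1.325200) = 4.268468
  x_3 = 1.325200 - 0.002058/4.268468 = 1.324718
Iteration 4:
  f(1.324718) = 0.000001
  f'(1.324718) = 4.264635
  x_4 = 1.324718 - 0.000001/4.264635 = 1.324718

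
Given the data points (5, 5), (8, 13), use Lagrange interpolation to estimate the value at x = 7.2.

Lagrange interpolation formula:
P(x) = Σ yᵢ × Lᵢ(x)
where Lᵢ(x) = Π_{j≠i} (x - xⱼ)/(xᵢ - xⱼ)

L_0(7.2) = (7.2 - 8)/(5 - 8) = 0.266667
L_1(7.2) = (7.2 - 5)/(8 - 5) = 0.733333

P(7.2) = 5×L_0(7.2) + 13×L_1(7.2)
P(7.2) = 10.866667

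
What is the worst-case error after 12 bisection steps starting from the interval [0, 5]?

Bisection error bound: |error| ≤ (b-a)/2^n
|error| ≤ (5 - 0)/2^12 = 5/2^12
|error| ≤ 0.0012207031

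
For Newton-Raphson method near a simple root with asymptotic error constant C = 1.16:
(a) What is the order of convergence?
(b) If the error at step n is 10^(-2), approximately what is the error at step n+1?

(a) Newton-Raphson has quadratic (order 2) convergence near simple roots.
    This means |e_{n+1}| ≈ C|e_n|².

(b) With |e_n| = 10^(-2) and C = 1.16:
    |e_{n+1}| ≈ 1.16 × (10^(-2))² = 1.16 × 10^(-4)

(a) 2 (quadratic); (b) |e_{n+1}| ≈ 1.160e-04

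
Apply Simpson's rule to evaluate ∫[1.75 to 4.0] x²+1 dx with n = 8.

f(x) = x²+1
a = 1.75, b = 4.0, n = 8
h = (b - a)/n = 0.281250

Simpson's rule: (h/3)[f(x₀) + 4f(x₁) + 2f(x₂) + ... + f(xₙ)]

x_0 = 1.7500, f(x_0) = 4.062500, coefficient = 1
x_1 = 2.0312, f(x_1) = 5.125977, coefficient = 4
x_2 = 2.3125, f(x_2) = 6.347656, coefficient = 2
x_3 = 2.5938, f(x_3) = 7.727539, coefficient = 4
x_4 = 2.8750, f(x_4) = 9.265625, coefficient = 2
x_5 = 3.1562, f(x_5) = 10.961914, coefficient = 4
x_6 = 3.4375, f(x_6) = 12.816406, coefficient = 2
x_7 = 3.7188, f(x_7) = 14.829102, coefficient = 4
x_8 = 4.0000, f(x_8) = 17.000000, coefficient = 1

I ≈ (0.281250/3) × 232.500000 = 21.796875
Exact value: 21.796875
Error: 0.000000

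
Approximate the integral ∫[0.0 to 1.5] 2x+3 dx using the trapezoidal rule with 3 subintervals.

f(x) = 2x+3
a = 0.0, b = 1.5, n = 3
h = (b - a)/n = 0.500000

Trapezoidal rule: (h/2)[f(x₀) + 2f(x₁) + 2f(x₂) + ... + f(xₙ)]

x_0 = 0.0000, f(x_0) = 3.000000, coefficient = 1
x_1 = 0.5000, f(x_1) = 4.000000, coefficient = 2
x_2 = 1.0000, f(x_2) = 5.000000, coefficient = 2
x_3 = 1.5000, f(x_3) = 6.000000, coefficient = 1

I ≈ (0.500000/2) × 27.000000 = 6.750000
Exact value: 6.750000
Error: 0.000000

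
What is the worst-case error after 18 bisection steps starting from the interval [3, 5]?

Bisection error bound: |error| ≤ (b-a)/2^n
|error| ≤ (5 - 3)/2^18 = 2/2^18
|error| ≤ 0.0000076294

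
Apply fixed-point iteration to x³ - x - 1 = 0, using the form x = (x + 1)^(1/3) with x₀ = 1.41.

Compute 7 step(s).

Equation: x³ - x - 1 = 0
Fixed-point form: x = (x + 1)^(1/3)
x₀ = 1.41

x_1 = g(1.410000) = 1.340723
x_2 = g(1.340723) = 1.327751
x_3 = g(1.327751) = 1.325294
x_4 = g(1.325294) = 1.324827
x_5 = g(1.324827) = 1.324739
x_6 = g(1.324739) = 1.324722
x_7 = g(1.324722) = 1.324719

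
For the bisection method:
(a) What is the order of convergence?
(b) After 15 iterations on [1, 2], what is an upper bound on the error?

(a) Bisection has linear (order 1) convergence; the error is halved each step.

(b) Error bound = (b-a)/2^n = (2 - 1)/2^{15}
    = 1/2^{15}

(a) 1 (linear); (b) error ≤ 3.05e-05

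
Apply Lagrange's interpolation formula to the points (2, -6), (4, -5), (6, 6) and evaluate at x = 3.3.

Lagrange interpolation formula:
P(x) = Σ yᵢ × Lᵢ(x)
where Lᵢ(x) = Π_{j≠i} (x - xⱼ)/(xᵢ - xⱼ)

L_0(3.3) = (3.3 - 4)/(2 - 4) × (3.3 - 6)/(2 - 6) = 0.236250
L_1(3.3) = (3.3 - 2)/(4 - 2) × (3.3 - 6)/(4 - 6) = 0.877500
L_2(3.3) = (3.3 - 2)/(6 - 2) × (3.3 - 4)/(6 - 4) = -0.113750

P(3.3) = (-6)×L_0(3.3) + (-5)×L_1(3.3) + 6×L_2(3.3)
P(3.3) = -6.487500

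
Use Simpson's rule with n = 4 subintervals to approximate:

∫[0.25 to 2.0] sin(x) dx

f(x) = sin(x)
a = 0.25, b = 2.0, n = 4
h = (b - a)/n = 0.437500

Simpson's rule: (h/3)[f(x₀) + 4f(x₁) + 2f(x₂) + ... + f(xₙ)]

x_0 = 0.2500, f(x_0) = 0.247404, coefficient = 1
x_1 = 0.6875, f(x_1) = 0.634607, coefficient = 4
x_2 = 1.1250, f(x_2) = 0.902268, coefficient = 2
x_3 = 1.5625, f(x_3) = 0.999966, coefficient = 4
x_4 = 2.0000, f(x_4) = 0.909297, coefficient = 1

I ≈ (0.437500/3) × 9.499527 = 1.385348
Exact value: 1.385059
Error: 0.000288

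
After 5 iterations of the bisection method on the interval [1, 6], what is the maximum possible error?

Bisection error bound: |error| ≤ (b-a)/2^n
|error| ≤ (6 - 1)/2^5 = 5/2^5
|error| ≤ 0.1562500000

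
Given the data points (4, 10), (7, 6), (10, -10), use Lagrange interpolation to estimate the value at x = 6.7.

Lagrange interpolation formula:
P(x) = Σ yᵢ × Lᵢ(x)
where Lᵢ(x) = Π_{j≠i} (x - xⱼ)/(xᵢ - xⱼ)

L_0(6.7) = (6.7 - 7)/(4 - 7) × (6.7 - 10)/(4 - 10) = 0.055000
L_1(6.7) = (6.7 - 4)/(7 - 4) × (6.7 - 10)/(7 - 10) = 0.990000
L_2(6.7) = (6.7 - 4)/(10 - 4) × (6.7 - 7)/(10 - 7) = -0.045000

P(6.7) = 10×L_0(6.7) + 6×L_1(6.7) + (-10)×L_2(6.7)
P(6.7) = 6.940000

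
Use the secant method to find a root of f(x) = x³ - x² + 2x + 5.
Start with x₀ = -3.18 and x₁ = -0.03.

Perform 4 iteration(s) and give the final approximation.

f(x) = x³ - x² + 2x + 5
x₀ = -3.18, x₁ = -0.03

Secant formula: x_{n+1} = x_n - f(x_n)(x_n - x_{n-1})/(f(x_n) - f(x_{n-1}))

Iteration 1:
  f(-3.180000) = -43.629832
  f(-0.030000) = 4.939073
  x_2 = -0.030000 - 4.939073×(-0.030000 - (-3.180000))/(4.939073 - (-43.629832))
       = -0.350330
Iteration 2:
  f(-0.030000) = 4.939073
  f(-0.350330) = 4.133612
  x_3 = -0.350330 - 4.133612×(-0.350330 - (-0.030000))/(4.133612 - 4.939073)
       = -1.994259
Iteration 3:
  f(-0.350330) = 4.133612
  f(-1.994259) = -10.896896
  x_4 = -1.994259 - (-10.896896)×(-1.994259 - (-0.350330))/(-10.896896 - 4.133612)
       = -0.802435
Iteration 4:
  f(-1.994259) = -10.896896
  f(-0.802435) = 2.234539
  x_5 = -0.802435 - 2.234539×(-0.802435 - (-1.994259))/(2.234539 - (-10.896896))
       = -1.005244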